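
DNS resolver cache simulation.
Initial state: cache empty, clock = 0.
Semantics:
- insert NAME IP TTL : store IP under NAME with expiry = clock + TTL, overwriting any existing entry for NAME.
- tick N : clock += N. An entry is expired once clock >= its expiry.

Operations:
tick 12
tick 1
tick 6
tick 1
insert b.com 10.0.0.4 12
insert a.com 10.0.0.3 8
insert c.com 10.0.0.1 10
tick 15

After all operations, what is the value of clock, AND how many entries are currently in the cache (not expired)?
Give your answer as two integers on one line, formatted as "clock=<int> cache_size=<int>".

Op 1: tick 12 -> clock=12.
Op 2: tick 1 -> clock=13.
Op 3: tick 6 -> clock=19.
Op 4: tick 1 -> clock=20.
Op 5: insert b.com -> 10.0.0.4 (expiry=20+12=32). clock=20
Op 6: insert a.com -> 10.0.0.3 (expiry=20+8=28). clock=20
Op 7: insert c.com -> 10.0.0.1 (expiry=20+10=30). clock=20
Op 8: tick 15 -> clock=35. purged={a.com,b.com,c.com}
Final clock = 35
Final cache (unexpired): {} -> size=0

Answer: clock=35 cache_size=0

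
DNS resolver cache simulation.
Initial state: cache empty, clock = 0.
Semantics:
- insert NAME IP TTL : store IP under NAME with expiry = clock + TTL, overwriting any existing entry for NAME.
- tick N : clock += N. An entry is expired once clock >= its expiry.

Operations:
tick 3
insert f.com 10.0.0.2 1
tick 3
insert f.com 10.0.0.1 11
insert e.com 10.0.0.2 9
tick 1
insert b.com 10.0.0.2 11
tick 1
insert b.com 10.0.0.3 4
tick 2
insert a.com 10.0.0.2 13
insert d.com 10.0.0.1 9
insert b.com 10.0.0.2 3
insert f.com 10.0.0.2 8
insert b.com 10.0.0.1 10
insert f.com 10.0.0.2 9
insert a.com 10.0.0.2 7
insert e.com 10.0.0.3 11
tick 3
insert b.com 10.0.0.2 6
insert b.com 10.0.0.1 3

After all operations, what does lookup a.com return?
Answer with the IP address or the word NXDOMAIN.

Op 1: tick 3 -> clock=3.
Op 2: insert f.com -> 10.0.0.2 (expiry=3+1=4). clock=3
Op 3: tick 3 -> clock=6. purged={f.com}
Op 4: insert f.com -> 10.0.0.1 (expiry=6+11=17). clock=6
Op 5: insert e.com -> 10.0.0.2 (expiry=6+9=15). clock=6
Op 6: tick 1 -> clock=7.
Op 7: insert b.com -> 10.0.0.2 (expiry=7+11=18). clock=7
Op 8: tick 1 -> clock=8.
Op 9: insert b.com -> 10.0.0.3 (expiry=8+4=12). clock=8
Op 10: tick 2 -> clock=10.
Op 11: insert a.com -> 10.0.0.2 (expiry=10+13=23). clock=10
Op 12: insert d.com -> 10.0.0.1 (expiry=10+9=19). clock=10
Op 13: insert b.com -> 10.0.0.2 (expiry=10+3=13). clock=10
Op 14: insert f.com -> 10.0.0.2 (expiry=10+8=18). clock=10
Op 15: insert b.com -> 10.0.0.1 (expiry=10+10=20). clock=10
Op 16: insert f.com -> 10.0.0.2 (expiry=10+9=19). clock=10
Op 17: insert a.com -> 10.0.0.2 (expiry=10+7=17). clock=10
Op 18: insert e.com -> 10.0.0.3 (expiry=10+11=21). clock=10
Op 19: tick 3 -> clock=13.
Op 20: insert b.com -> 10.0.0.2 (expiry=13+6=19). clock=13
Op 21: insert b.com -> 10.0.0.1 (expiry=13+3=16). clock=13
lookup a.com: present, ip=10.0.0.2 expiry=17 > clock=13

Answer: 10.0.0.2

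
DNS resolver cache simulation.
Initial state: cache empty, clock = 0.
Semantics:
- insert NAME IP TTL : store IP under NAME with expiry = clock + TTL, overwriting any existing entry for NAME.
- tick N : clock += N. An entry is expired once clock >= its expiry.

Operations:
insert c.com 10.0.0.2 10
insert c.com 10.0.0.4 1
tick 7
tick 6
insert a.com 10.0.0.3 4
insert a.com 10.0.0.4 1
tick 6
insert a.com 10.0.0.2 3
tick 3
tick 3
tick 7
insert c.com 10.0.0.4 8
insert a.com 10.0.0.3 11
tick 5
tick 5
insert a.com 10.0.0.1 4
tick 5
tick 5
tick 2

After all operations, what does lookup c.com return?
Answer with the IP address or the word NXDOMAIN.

Answer: NXDOMAIN

Derivation:
Op 1: insert c.com -> 10.0.0.2 (expiry=0+10=10). clock=0
Op 2: insert c.com -> 10.0.0.4 (expiry=0+1=1). clock=0
Op 3: tick 7 -> clock=7. purged={c.com}
Op 4: tick 6 -> clock=13.
Op 5: insert a.com -> 10.0.0.3 (expiry=13+4=17). clock=13
Op 6: insert a.com -> 10.0.0.4 (expiry=13+1=14). clock=13
Op 7: tick 6 -> clock=19. purged={a.com}
Op 8: insert a.com -> 10.0.0.2 (expiry=19+3=22). clock=19
Op 9: tick 3 -> clock=22. purged={a.com}
Op 10: tick 3 -> clock=25.
Op 11: tick 7 -> clock=32.
Op 12: insert c.com -> 10.0.0.4 (expiry=32+8=40). clock=32
Op 13: insert a.com -> 10.0.0.3 (expiry=32+11=43). clock=32
Op 14: tick 5 -> clock=37.
Op 15: tick 5 -> clock=42. purged={c.com}
Op 16: insert a.com -> 10.0.0.1 (expiry=42+4=46). clock=42
Op 17: tick 5 -> clock=47. purged={a.com}
Op 18: tick 5 -> clock=52.
Op 19: tick 2 -> clock=54.
lookup c.com: not in cache (expired or never inserted)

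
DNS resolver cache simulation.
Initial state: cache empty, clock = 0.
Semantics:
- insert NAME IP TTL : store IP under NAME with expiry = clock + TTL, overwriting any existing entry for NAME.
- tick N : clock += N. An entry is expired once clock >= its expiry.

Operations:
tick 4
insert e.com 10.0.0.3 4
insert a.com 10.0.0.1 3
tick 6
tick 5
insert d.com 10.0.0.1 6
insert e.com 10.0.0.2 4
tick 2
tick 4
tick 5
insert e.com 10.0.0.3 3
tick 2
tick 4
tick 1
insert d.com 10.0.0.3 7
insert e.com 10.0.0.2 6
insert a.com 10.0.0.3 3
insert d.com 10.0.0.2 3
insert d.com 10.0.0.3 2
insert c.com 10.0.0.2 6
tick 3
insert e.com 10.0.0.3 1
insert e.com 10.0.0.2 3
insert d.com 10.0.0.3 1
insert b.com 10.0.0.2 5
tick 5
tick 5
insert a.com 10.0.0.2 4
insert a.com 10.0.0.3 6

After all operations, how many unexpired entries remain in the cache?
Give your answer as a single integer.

Answer: 1

Derivation:
Op 1: tick 4 -> clock=4.
Op 2: insert e.com -> 10.0.0.3 (expiry=4+4=8). clock=4
Op 3: insert a.com -> 10.0.0.1 (expiry=4+3=7). clock=4
Op 4: tick 6 -> clock=10. purged={a.com,e.com}
Op 5: tick 5 -> clock=15.
Op 6: insert d.com -> 10.0.0.1 (expiry=15+6=21). clock=15
Op 7: insert e.com -> 10.0.0.2 (expiry=15+4=19). clock=15
Op 8: tick 2 -> clock=17.
Op 9: tick 4 -> clock=21. purged={d.com,e.com}
Op 10: tick 5 -> clock=26.
Op 11: insert e.com -> 10.0.0.3 (expiry=26+3=29). clock=26
Op 12: tick 2 -> clock=28.
Op 13: tick 4 -> clock=32. purged={e.com}
Op 14: tick 1 -> clock=33.
Op 15: insert d.com -> 10.0.0.3 (expiry=33+7=40). clock=33
Op 16: insert e.com -> 10.0.0.2 (expiry=33+6=39). clock=33
Op 17: insert a.com -> 10.0.0.3 (expiry=33+3=36). clock=33
Op 18: insert d.com -> 10.0.0.2 (expiry=33+3=36). clock=33
Op 19: insert d.com -> 10.0.0.3 (expiry=33+2=35). clock=33
Op 20: insert c.com -> 10.0.0.2 (expiry=33+6=39). clock=33
Op 21: tick 3 -> clock=36. purged={a.com,d.com}
Op 22: insert e.com -> 10.0.0.3 (expiry=36+1=37). clock=36
Op 23: insert e.com -> 10.0.0.2 (expiry=36+3=39). clock=36
Op 24: insert d.com -> 10.0.0.3 (expiry=36+1=37). clock=36
Op 25: insert b.com -> 10.0.0.2 (expiry=36+5=41). clock=36
Op 26: tick 5 -> clock=41. purged={b.com,c.com,d.com,e.com}
Op 27: tick 5 -> clock=46.
Op 28: insert a.com -> 10.0.0.2 (expiry=46+4=50). clock=46
Op 29: insert a.com -> 10.0.0.3 (expiry=46+6=52). clock=46
Final cache (unexpired): {a.com} -> size=1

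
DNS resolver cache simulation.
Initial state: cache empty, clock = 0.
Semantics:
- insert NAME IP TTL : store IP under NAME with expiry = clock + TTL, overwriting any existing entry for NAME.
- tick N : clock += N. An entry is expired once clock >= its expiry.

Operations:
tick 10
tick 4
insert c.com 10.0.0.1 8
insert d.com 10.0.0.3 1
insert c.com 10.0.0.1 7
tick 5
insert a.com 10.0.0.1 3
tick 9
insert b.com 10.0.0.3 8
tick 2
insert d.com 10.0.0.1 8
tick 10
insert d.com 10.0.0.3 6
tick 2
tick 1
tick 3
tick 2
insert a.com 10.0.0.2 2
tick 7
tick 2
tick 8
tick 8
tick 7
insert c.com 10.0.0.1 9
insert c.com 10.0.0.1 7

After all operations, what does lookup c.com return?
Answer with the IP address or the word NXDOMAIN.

Answer: 10.0.0.1

Derivation:
Op 1: tick 10 -> clock=10.
Op 2: tick 4 -> clock=14.
Op 3: insert c.com -> 10.0.0.1 (expiry=14+8=22). clock=14
Op 4: insert d.com -> 10.0.0.3 (expiry=14+1=15). clock=14
Op 5: insert c.com -> 10.0.0.1 (expiry=14+7=21). clock=14
Op 6: tick 5 -> clock=19. purged={d.com}
Op 7: insert a.com -> 10.0.0.1 (expiry=19+3=22). clock=19
Op 8: tick 9 -> clock=28. purged={a.com,c.com}
Op 9: insert b.com -> 10.0.0.3 (expiry=28+8=36). clock=28
Op 10: tick 2 -> clock=30.
Op 11: insert d.com -> 10.0.0.1 (expiry=30+8=38). clock=30
Op 12: tick 10 -> clock=40. purged={b.com,d.com}
Op 13: insert d.com -> 10.0.0.3 (expiry=40+6=46). clock=40
Op 14: tick 2 -> clock=42.
Op 15: tick 1 -> clock=43.
Op 16: tick 3 -> clock=46. purged={d.com}
Op 17: tick 2 -> clock=48.
Op 18: insert a.com -> 10.0.0.2 (expiry=48+2=50). clock=48
Op 19: tick 7 -> clock=55. purged={a.com}
Op 20: tick 2 -> clock=57.
Op 21: tick 8 -> clock=65.
Op 22: tick 8 -> clock=73.
Op 23: tick 7 -> clock=80.
Op 24: insert c.com -> 10.0.0.1 (expiry=80+9=89). clock=80
Op 25: insert c.com -> 10.0.0.1 (expiry=80+7=87). clock=80
lookup c.com: present, ip=10.0.0.1 expiry=87 > clock=80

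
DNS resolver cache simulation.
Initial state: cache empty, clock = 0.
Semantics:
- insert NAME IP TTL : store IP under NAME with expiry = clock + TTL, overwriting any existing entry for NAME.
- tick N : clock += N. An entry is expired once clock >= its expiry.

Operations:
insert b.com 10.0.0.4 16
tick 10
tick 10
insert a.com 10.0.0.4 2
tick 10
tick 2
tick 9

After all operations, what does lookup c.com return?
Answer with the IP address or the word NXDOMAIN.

Op 1: insert b.com -> 10.0.0.4 (expiry=0+16=16). clock=0
Op 2: tick 10 -> clock=10.
Op 3: tick 10 -> clock=20. purged={b.com}
Op 4: insert a.com -> 10.0.0.4 (expiry=20+2=22). clock=20
Op 5: tick 10 -> clock=30. purged={a.com}
Op 6: tick 2 -> clock=32.
Op 7: tick 9 -> clock=41.
lookup c.com: not in cache (expired or never inserted)

Answer: NXDOMAIN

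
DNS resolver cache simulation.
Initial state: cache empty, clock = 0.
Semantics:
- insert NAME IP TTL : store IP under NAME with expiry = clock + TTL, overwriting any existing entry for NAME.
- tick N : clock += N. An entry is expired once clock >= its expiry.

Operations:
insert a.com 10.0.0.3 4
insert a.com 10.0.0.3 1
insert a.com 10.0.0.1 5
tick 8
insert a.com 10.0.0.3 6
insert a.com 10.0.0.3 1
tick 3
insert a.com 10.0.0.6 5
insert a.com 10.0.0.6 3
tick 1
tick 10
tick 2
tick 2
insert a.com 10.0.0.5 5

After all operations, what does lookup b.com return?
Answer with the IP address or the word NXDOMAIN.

Answer: NXDOMAIN

Derivation:
Op 1: insert a.com -> 10.0.0.3 (expiry=0+4=4). clock=0
Op 2: insert a.com -> 10.0.0.3 (expiry=0+1=1). clock=0
Op 3: insert a.com -> 10.0.0.1 (expiry=0+5=5). clock=0
Op 4: tick 8 -> clock=8. purged={a.com}
Op 5: insert a.com -> 10.0.0.3 (expiry=8+6=14). clock=8
Op 6: insert a.com -> 10.0.0.3 (expiry=8+1=9). clock=8
Op 7: tick 3 -> clock=11. purged={a.com}
Op 8: insert a.com -> 10.0.0.6 (expiry=11+5=16). clock=11
Op 9: insert a.com -> 10.0.0.6 (expiry=11+3=14). clock=11
Op 10: tick 1 -> clock=12.
Op 11: tick 10 -> clock=22. purged={a.com}
Op 12: tick 2 -> clock=24.
Op 13: tick 2 -> clock=26.
Op 14: insert a.com -> 10.0.0.5 (expiry=26+5=31). clock=26
lookup b.com: not in cache (expired or never inserted)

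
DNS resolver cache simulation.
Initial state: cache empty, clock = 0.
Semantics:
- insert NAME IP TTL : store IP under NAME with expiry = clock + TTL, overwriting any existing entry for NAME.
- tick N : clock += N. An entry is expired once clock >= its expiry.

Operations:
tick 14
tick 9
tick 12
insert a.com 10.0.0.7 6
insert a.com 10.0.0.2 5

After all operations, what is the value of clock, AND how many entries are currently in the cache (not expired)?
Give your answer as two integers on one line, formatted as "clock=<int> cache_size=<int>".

Answer: clock=35 cache_size=1

Derivation:
Op 1: tick 14 -> clock=14.
Op 2: tick 9 -> clock=23.
Op 3: tick 12 -> clock=35.
Op 4: insert a.com -> 10.0.0.7 (expiry=35+6=41). clock=35
Op 5: insert a.com -> 10.0.0.2 (expiry=35+5=40). clock=35
Final clock = 35
Final cache (unexpired): {a.com} -> size=1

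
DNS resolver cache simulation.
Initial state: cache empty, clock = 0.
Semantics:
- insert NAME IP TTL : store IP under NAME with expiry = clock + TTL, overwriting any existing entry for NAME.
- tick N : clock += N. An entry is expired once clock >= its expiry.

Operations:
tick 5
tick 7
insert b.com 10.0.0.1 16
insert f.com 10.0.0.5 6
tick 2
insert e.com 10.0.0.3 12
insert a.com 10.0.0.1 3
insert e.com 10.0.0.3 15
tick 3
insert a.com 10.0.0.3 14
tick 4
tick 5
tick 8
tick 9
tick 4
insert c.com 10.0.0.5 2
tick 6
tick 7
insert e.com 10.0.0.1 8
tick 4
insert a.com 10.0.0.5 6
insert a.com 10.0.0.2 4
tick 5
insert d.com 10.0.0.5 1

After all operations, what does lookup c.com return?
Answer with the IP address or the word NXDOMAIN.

Op 1: tick 5 -> clock=5.
Op 2: tick 7 -> clock=12.
Op 3: insert b.com -> 10.0.0.1 (expiry=12+16=28). clock=12
Op 4: insert f.com -> 10.0.0.5 (expiry=12+6=18). clock=12
Op 5: tick 2 -> clock=14.
Op 6: insert e.com -> 10.0.0.3 (expiry=14+12=26). clock=14
Op 7: insert a.com -> 10.0.0.1 (expiry=14+3=17). clock=14
Op 8: insert e.com -> 10.0.0.3 (expiry=14+15=29). clock=14
Op 9: tick 3 -> clock=17. purged={a.com}
Op 10: insert a.com -> 10.0.0.3 (expiry=17+14=31). clock=17
Op 11: tick 4 -> clock=21. purged={f.com}
Op 12: tick 5 -> clock=26.
Op 13: tick 8 -> clock=34. purged={a.com,b.com,e.com}
Op 14: tick 9 -> clock=43.
Op 15: tick 4 -> clock=47.
Op 16: insert c.com -> 10.0.0.5 (expiry=47+2=49). clock=47
Op 17: tick 6 -> clock=53. purged={c.com}
Op 18: tick 7 -> clock=60.
Op 19: insert e.com -> 10.0.0.1 (expiry=60+8=68). clock=60
Op 20: tick 4 -> clock=64.
Op 21: insert a.com -> 10.0.0.5 (expiry=64+6=70). clock=64
Op 22: insert a.com -> 10.0.0.2 (expiry=64+4=68). clock=64
Op 23: tick 5 -> clock=69. purged={a.com,e.com}
Op 24: insert d.com -> 10.0.0.5 (expiry=69+1=70). clock=69
lookup c.com: not in cache (expired or never inserted)

Answer: NXDOMAIN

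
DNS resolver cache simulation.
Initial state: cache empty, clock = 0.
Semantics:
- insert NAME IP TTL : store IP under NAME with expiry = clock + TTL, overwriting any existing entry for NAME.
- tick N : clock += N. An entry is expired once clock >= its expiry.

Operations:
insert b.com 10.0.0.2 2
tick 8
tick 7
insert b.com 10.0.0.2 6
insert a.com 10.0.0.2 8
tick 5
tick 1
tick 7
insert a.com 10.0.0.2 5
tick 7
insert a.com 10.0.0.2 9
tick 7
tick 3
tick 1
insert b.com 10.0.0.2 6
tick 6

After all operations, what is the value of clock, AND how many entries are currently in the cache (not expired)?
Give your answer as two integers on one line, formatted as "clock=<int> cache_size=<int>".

Op 1: insert b.com -> 10.0.0.2 (expiry=0+2=2). clock=0
Op 2: tick 8 -> clock=8. purged={b.com}
Op 3: tick 7 -> clock=15.
Op 4: insert b.com -> 10.0.0.2 (expiry=15+6=21). clock=15
Op 5: insert a.com -> 10.0.0.2 (expiry=15+8=23). clock=15
Op 6: tick 5 -> clock=20.
Op 7: tick 1 -> clock=21. purged={b.com}
Op 8: tick 7 -> clock=28. purged={a.com}
Op 9: insert a.com -> 10.0.0.2 (expiry=28+5=33). clock=28
Op 10: tick 7 -> clock=35. purged={a.com}
Op 11: insert a.com -> 10.0.0.2 (expiry=35+9=44). clock=35
Op 12: tick 7 -> clock=42.
Op 13: tick 3 -> clock=45. purged={a.com}
Op 14: tick 1 -> clock=46.
Op 15: insert b.com -> 10.0.0.2 (expiry=46+6=52). clock=46
Op 16: tick 6 -> clock=52. purged={b.com}
Final clock = 52
Final cache (unexpired): {} -> size=0

Answer: clock=52 cache_size=0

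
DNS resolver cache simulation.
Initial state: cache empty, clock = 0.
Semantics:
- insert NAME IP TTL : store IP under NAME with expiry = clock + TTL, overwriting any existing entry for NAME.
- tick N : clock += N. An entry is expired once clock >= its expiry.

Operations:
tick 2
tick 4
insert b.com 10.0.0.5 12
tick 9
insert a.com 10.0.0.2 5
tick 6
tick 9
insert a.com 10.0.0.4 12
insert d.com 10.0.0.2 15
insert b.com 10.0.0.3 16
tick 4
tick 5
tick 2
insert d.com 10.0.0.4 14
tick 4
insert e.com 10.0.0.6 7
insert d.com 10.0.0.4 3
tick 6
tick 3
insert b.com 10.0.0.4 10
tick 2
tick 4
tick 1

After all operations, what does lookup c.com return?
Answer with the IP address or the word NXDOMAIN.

Answer: NXDOMAIN

Derivation:
Op 1: tick 2 -> clock=2.
Op 2: tick 4 -> clock=6.
Op 3: insert b.com -> 10.0.0.5 (expiry=6+12=18). clock=6
Op 4: tick 9 -> clock=15.
Op 5: insert a.com -> 10.0.0.2 (expiry=15+5=20). clock=15
Op 6: tick 6 -> clock=21. purged={a.com,b.com}
Op 7: tick 9 -> clock=30.
Op 8: insert a.com -> 10.0.0.4 (expiry=30+12=42). clock=30
Op 9: insert d.com -> 10.0.0.2 (expiry=30+15=45). clock=30
Op 10: insert b.com -> 10.0.0.3 (expiry=30+16=46). clock=30
Op 11: tick 4 -> clock=34.
Op 12: tick 5 -> clock=39.
Op 13: tick 2 -> clock=41.
Op 14: insert d.com -> 10.0.0.4 (expiry=41+14=55). clock=41
Op 15: tick 4 -> clock=45. purged={a.com}
Op 16: insert e.com -> 10.0.0.6 (expiry=45+7=52). clock=45
Op 17: insert d.com -> 10.0.0.4 (expiry=45+3=48). clock=45
Op 18: tick 6 -> clock=51. purged={b.com,d.com}
Op 19: tick 3 -> clock=54. purged={e.com}
Op 20: insert b.com -> 10.0.0.4 (expiry=54+10=64). clock=54
Op 21: tick 2 -> clock=56.
Op 22: tick 4 -> clock=60.
Op 23: tick 1 -> clock=61.
lookup c.com: not in cache (expired or never inserted)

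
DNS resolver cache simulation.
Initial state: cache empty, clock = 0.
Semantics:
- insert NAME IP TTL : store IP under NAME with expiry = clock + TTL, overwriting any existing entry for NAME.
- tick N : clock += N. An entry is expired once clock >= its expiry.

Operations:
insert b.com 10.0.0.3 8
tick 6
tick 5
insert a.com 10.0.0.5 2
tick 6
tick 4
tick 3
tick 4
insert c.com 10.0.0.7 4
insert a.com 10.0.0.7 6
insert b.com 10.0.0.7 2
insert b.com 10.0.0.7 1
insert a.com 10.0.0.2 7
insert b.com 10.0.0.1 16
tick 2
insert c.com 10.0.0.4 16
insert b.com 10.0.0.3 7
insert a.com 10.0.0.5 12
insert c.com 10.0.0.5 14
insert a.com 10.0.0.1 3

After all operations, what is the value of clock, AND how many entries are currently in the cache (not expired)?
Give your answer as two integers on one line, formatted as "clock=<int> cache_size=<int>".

Op 1: insert b.com -> 10.0.0.3 (expiry=0+8=8). clock=0
Op 2: tick 6 -> clock=6.
Op 3: tick 5 -> clock=11. purged={b.com}
Op 4: insert a.com -> 10.0.0.5 (expiry=11+2=13). clock=11
Op 5: tick 6 -> clock=17. purged={a.com}
Op 6: tick 4 -> clock=21.
Op 7: tick 3 -> clock=24.
Op 8: tick 4 -> clock=28.
Op 9: insert c.com -> 10.0.0.7 (expiry=28+4=32). clock=28
Op 10: insert a.com -> 10.0.0.7 (expiry=28+6=34). clock=28
Op 11: insert b.com -> 10.0.0.7 (expiry=28+2=30). clock=28
Op 12: insert b.com -> 10.0.0.7 (expiry=28+1=29). clock=28
Op 13: insert a.com -> 10.0.0.2 (expiry=28+7=35). clock=28
Op 14: insert b.com -> 10.0.0.1 (expiry=28+16=44). clock=28
Op 15: tick 2 -> clock=30.
Op 16: insert c.com -> 10.0.0.4 (expiry=30+16=46). clock=30
Op 17: insert b.com -> 10.0.0.3 (expiry=30+7=37). clock=30
Op 18: insert a.com -> 10.0.0.5 (expiry=30+12=42). clock=30
Op 19: insert c.com -> 10.0.0.5 (expiry=30+14=44). clock=30
Op 20: insert a.com -> 10.0.0.1 (expiry=30+3=33). clock=30
Final clock = 30
Final cache (unexpired): {a.com,b.com,c.com} -> size=3

Answer: clock=30 cache_size=3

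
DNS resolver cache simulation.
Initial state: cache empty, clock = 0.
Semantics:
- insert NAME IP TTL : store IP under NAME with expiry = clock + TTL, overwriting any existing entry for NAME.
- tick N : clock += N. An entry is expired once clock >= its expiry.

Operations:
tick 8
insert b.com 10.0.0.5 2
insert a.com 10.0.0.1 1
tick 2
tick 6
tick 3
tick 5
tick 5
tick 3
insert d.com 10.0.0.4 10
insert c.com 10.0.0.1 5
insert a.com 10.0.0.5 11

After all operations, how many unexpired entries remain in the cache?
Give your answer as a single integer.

Op 1: tick 8 -> clock=8.
Op 2: insert b.com -> 10.0.0.5 (expiry=8+2=10). clock=8
Op 3: insert a.com -> 10.0.0.1 (expiry=8+1=9). clock=8
Op 4: tick 2 -> clock=10. purged={a.com,b.com}
Op 5: tick 6 -> clock=16.
Op 6: tick 3 -> clock=19.
Op 7: tick 5 -> clock=24.
Op 8: tick 5 -> clock=29.
Op 9: tick 3 -> clock=32.
Op 10: insert d.com -> 10.0.0.4 (expiry=32+10=42). clock=32
Op 11: insert c.com -> 10.0.0.1 (expiry=32+5=37). clock=32
Op 12: insert a.com -> 10.0.0.5 (expiry=32+11=43). clock=32
Final cache (unexpired): {a.com,c.com,d.com} -> size=3

Answer: 3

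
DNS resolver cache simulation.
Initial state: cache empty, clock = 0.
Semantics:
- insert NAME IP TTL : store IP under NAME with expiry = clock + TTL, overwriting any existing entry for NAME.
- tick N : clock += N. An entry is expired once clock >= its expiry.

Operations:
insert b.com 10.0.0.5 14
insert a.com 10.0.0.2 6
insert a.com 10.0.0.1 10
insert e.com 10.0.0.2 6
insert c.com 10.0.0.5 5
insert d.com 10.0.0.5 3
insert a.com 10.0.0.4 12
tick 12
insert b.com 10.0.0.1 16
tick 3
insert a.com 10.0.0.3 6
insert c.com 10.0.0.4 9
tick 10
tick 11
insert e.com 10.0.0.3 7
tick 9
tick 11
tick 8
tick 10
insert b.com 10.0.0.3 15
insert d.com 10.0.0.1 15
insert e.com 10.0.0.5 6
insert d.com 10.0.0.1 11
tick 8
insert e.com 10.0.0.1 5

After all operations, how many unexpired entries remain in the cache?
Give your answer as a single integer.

Answer: 3

Derivation:
Op 1: insert b.com -> 10.0.0.5 (expiry=0+14=14). clock=0
Op 2: insert a.com -> 10.0.0.2 (expiry=0+6=6). clock=0
Op 3: insert a.com -> 10.0.0.1 (expiry=0+10=10). clock=0
Op 4: insert e.com -> 10.0.0.2 (expiry=0+6=6). clock=0
Op 5: insert c.com -> 10.0.0.5 (expiry=0+5=5). clock=0
Op 6: insert d.com -> 10.0.0.5 (expiry=0+3=3). clock=0
Op 7: insert a.com -> 10.0.0.4 (expiry=0+12=12). clock=0
Op 8: tick 12 -> clock=12. purged={a.com,c.com,d.com,e.com}
Op 9: insert b.com -> 10.0.0.1 (expiry=12+16=28). clock=12
Op 10: tick 3 -> clock=15.
Op 11: insert a.com -> 10.0.0.3 (expiry=15+6=21). clock=15
Op 12: insert c.com -> 10.0.0.4 (expiry=15+9=24). clock=15
Op 13: tick 10 -> clock=25. purged={a.com,c.com}
Op 14: tick 11 -> clock=36. purged={b.com}
Op 15: insert e.com -> 10.0.0.3 (expiry=36+7=43). clock=36
Op 16: tick 9 -> clock=45. purged={e.com}
Op 17: tick 11 -> clock=56.
Op 18: tick 8 -> clock=64.
Op 19: tick 10 -> clock=74.
Op 20: insert b.com -> 10.0.0.3 (expiry=74+15=89). clock=74
Op 21: insert d.com -> 10.0.0.1 (expiry=74+15=89). clock=74
Op 22: insert e.com -> 10.0.0.5 (expiry=74+6=80). clock=74
Op 23: insert d.com -> 10.0.0.1 (expiry=74+11=85). clock=74
Op 24: tick 8 -> clock=82. purged={e.com}
Op 25: insert e.com -> 10.0.0.1 (expiry=82+5=87). clock=82
Final cache (unexpired): {b.com,d.com,e.com} -> size=3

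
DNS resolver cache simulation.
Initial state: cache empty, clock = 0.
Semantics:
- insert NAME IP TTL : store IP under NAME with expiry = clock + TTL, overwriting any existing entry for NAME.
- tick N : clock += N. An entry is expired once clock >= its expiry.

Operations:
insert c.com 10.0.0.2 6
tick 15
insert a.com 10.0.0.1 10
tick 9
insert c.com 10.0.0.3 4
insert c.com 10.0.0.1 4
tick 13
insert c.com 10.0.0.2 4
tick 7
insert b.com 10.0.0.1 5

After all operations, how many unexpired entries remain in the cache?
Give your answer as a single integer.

Answer: 1

Derivation:
Op 1: insert c.com -> 10.0.0.2 (expiry=0+6=6). clock=0
Op 2: tick 15 -> clock=15. purged={c.com}
Op 3: insert a.com -> 10.0.0.1 (expiry=15+10=25). clock=15
Op 4: tick 9 -> clock=24.
Op 5: insert c.com -> 10.0.0.3 (expiry=24+4=28). clock=24
Op 6: insert c.com -> 10.0.0.1 (expiry=24+4=28). clock=24
Op 7: tick 13 -> clock=37. purged={a.com,c.com}
Op 8: insert c.com -> 10.0.0.2 (expiry=37+4=41). clock=37
Op 9: tick 7 -> clock=44. purged={c.com}
Op 10: insert b.com -> 10.0.0.1 (expiry=44+5=49). clock=44
Final cache (unexpired): {b.com} -> size=1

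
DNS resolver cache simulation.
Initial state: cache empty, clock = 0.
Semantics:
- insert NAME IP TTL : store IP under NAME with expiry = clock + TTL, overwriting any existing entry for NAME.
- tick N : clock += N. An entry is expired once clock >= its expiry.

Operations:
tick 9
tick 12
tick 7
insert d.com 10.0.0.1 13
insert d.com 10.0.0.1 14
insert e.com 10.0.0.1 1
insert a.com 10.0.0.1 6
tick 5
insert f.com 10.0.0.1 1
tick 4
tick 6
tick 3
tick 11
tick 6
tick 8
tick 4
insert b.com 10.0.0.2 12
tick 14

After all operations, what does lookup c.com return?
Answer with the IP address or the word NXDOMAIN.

Op 1: tick 9 -> clock=9.
Op 2: tick 12 -> clock=21.
Op 3: tick 7 -> clock=28.
Op 4: insert d.com -> 10.0.0.1 (expiry=28+13=41). clock=28
Op 5: insert d.com -> 10.0.0.1 (expiry=28+14=42). clock=28
Op 6: insert e.com -> 10.0.0.1 (expiry=28+1=29). clock=28
Op 7: insert a.com -> 10.0.0.1 (expiry=28+6=34). clock=28
Op 8: tick 5 -> clock=33. purged={e.com}
Op 9: insert f.com -> 10.0.0.1 (expiry=33+1=34). clock=33
Op 10: tick 4 -> clock=37. purged={a.com,f.com}
Op 11: tick 6 -> clock=43. purged={d.com}
Op 12: tick 3 -> clock=46.
Op 13: tick 11 -> clock=57.
Op 14: tick 6 -> clock=63.
Op 15: tick 8 -> clock=71.
Op 16: tick 4 -> clock=75.
Op 17: insert b.com -> 10.0.0.2 (expiry=75+12=87). clock=75
Op 18: tick 14 -> clock=89. purged={b.com}
lookup c.com: not in cache (expired or never inserted)

Answer: NXDOMAIN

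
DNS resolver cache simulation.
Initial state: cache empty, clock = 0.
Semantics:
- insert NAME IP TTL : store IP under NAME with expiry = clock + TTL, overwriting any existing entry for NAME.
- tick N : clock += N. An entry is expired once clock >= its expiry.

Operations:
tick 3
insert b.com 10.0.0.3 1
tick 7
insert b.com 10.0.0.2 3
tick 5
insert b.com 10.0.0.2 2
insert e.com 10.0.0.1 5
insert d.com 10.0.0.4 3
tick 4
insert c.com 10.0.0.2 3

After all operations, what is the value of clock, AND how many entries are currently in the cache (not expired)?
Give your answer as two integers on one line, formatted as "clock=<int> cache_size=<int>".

Answer: clock=19 cache_size=2

Derivation:
Op 1: tick 3 -> clock=3.
Op 2: insert b.com -> 10.0.0.3 (expiry=3+1=4). clock=3
Op 3: tick 7 -> clock=10. purged={b.com}
Op 4: insert b.com -> 10.0.0.2 (expiry=10+3=13). clock=10
Op 5: tick 5 -> clock=15. purged={b.com}
Op 6: insert b.com -> 10.0.0.2 (expiry=15+2=17). clock=15
Op 7: insert e.com -> 10.0.0.1 (expiry=15+5=20). clock=15
Op 8: insert d.com -> 10.0.0.4 (expiry=15+3=18). clock=15
Op 9: tick 4 -> clock=19. purged={b.com,d.com}
Op 10: insert c.com -> 10.0.0.2 (expiry=19+3=22). clock=19
Final clock = 19
Final cache (unexpired): {c.com,e.com} -> size=2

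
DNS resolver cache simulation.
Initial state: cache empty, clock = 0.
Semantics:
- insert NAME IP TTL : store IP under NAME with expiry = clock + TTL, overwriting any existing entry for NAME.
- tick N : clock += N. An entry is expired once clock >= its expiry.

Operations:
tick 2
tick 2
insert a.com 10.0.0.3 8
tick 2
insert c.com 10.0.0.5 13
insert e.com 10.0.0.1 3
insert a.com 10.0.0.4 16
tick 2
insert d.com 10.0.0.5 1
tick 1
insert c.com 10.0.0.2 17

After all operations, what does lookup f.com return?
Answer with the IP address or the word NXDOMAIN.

Answer: NXDOMAIN

Derivation:
Op 1: tick 2 -> clock=2.
Op 2: tick 2 -> clock=4.
Op 3: insert a.com -> 10.0.0.3 (expiry=4+8=12). clock=4
Op 4: tick 2 -> clock=6.
Op 5: insert c.com -> 10.0.0.5 (expiry=6+13=19). clock=6
Op 6: insert e.com -> 10.0.0.1 (expiry=6+3=9). clock=6
Op 7: insert a.com -> 10.0.0.4 (expiry=6+16=22). clock=6
Op 8: tick 2 -> clock=8.
Op 9: insert d.com -> 10.0.0.5 (expiry=8+1=9). clock=8
Op 10: tick 1 -> clock=9. purged={d.com,e.com}
Op 11: insert c.com -> 10.0.0.2 (expiry=9+17=26). clock=9
lookup f.com: not in cache (expired or never inserted)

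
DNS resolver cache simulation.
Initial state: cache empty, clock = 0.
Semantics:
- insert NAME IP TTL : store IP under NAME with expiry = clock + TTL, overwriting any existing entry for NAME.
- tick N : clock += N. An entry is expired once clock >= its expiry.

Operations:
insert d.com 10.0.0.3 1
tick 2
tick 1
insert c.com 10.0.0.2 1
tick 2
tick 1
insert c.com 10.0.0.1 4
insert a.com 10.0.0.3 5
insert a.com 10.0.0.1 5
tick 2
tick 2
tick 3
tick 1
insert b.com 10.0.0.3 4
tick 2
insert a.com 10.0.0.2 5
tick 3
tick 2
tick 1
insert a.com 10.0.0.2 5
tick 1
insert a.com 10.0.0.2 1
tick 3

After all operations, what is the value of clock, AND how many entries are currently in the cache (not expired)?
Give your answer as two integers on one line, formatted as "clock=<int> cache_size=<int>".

Answer: clock=26 cache_size=0

Derivation:
Op 1: insert d.com -> 10.0.0.3 (expiry=0+1=1). clock=0
Op 2: tick 2 -> clock=2. purged={d.com}
Op 3: tick 1 -> clock=3.
Op 4: insert c.com -> 10.0.0.2 (expiry=3+1=4). clock=3
Op 5: tick 2 -> clock=5. purged={c.com}
Op 6: tick 1 -> clock=6.
Op 7: insert c.com -> 10.0.0.1 (expiry=6+4=10). clock=6
Op 8: insert a.com -> 10.0.0.3 (expiry=6+5=11). clock=6
Op 9: insert a.com -> 10.0.0.1 (expiry=6+5=11). clock=6
Op 10: tick 2 -> clock=8.
Op 11: tick 2 -> clock=10. purged={c.com}
Op 12: tick 3 -> clock=13. purged={a.com}
Op 13: tick 1 -> clock=14.
Op 14: insert b.com -> 10.0.0.3 (expiry=14+4=18). clock=14
Op 15: tick 2 -> clock=16.
Op 16: insert a.com -> 10.0.0.2 (expiry=16+5=21). clock=16
Op 17: tick 3 -> clock=19. purged={b.com}
Op 18: tick 2 -> clock=21. purged={a.com}
Op 19: tick 1 -> clock=22.
Op 20: insert a.com -> 10.0.0.2 (expiry=22+5=27). clock=22
Op 21: tick 1 -> clock=23.
Op 22: insert a.com -> 10.0.0.2 (expiry=23+1=24). clock=23
Op 23: tick 3 -> clock=26. purged={a.com}
Final clock = 26
Final cache (unexpired): {} -> size=0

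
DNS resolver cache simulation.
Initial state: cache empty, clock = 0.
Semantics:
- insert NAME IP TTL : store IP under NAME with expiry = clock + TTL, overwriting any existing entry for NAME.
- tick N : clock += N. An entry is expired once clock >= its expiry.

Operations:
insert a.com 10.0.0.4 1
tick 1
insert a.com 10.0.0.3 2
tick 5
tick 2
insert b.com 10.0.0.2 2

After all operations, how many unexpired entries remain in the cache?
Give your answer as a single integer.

Answer: 1

Derivation:
Op 1: insert a.com -> 10.0.0.4 (expiry=0+1=1). clock=0
Op 2: tick 1 -> clock=1. purged={a.com}
Op 3: insert a.com -> 10.0.0.3 (expiry=1+2=3). clock=1
Op 4: tick 5 -> clock=6. purged={a.com}
Op 5: tick 2 -> clock=8.
Op 6: insert b.com -> 10.0.0.2 (expiry=8+2=10). clock=8
Final cache (unexpired): {b.com} -> size=1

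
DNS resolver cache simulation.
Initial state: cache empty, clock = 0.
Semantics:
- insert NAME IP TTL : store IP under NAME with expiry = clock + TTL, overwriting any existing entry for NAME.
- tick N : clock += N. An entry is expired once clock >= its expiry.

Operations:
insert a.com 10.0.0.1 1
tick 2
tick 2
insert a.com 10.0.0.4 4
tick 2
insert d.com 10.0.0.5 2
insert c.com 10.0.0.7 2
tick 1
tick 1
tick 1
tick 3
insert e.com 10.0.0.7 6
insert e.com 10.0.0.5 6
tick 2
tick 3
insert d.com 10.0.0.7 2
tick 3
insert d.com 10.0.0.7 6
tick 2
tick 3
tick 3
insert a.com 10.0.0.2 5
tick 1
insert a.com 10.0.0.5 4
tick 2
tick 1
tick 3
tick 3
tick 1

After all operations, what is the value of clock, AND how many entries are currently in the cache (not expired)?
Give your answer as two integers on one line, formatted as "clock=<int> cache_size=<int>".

Answer: clock=39 cache_size=0

Derivation:
Op 1: insert a.com -> 10.0.0.1 (expiry=0+1=1). clock=0
Op 2: tick 2 -> clock=2. purged={a.com}
Op 3: tick 2 -> clock=4.
Op 4: insert a.com -> 10.0.0.4 (expiry=4+4=8). clock=4
Op 5: tick 2 -> clock=6.
Op 6: insert d.com -> 10.0.0.5 (expiry=6+2=8). clock=6
Op 7: insert c.com -> 10.0.0.7 (expiry=6+2=8). clock=6
Op 8: tick 1 -> clock=7.
Op 9: tick 1 -> clock=8. purged={a.com,c.com,d.com}
Op 10: tick 1 -> clock=9.
Op 11: tick 3 -> clock=12.
Op 12: insert e.com -> 10.0.0.7 (expiry=12+6=18). clock=12
Op 13: insert e.com -> 10.0.0.5 (expiry=12+6=18). clock=12
Op 14: tick 2 -> clock=14.
Op 15: tick 3 -> clock=17.
Op 16: insert d.com -> 10.0.0.7 (expiry=17+2=19). clock=17
Op 17: tick 3 -> clock=20. purged={d.com,e.com}
Op 18: insert d.com -> 10.0.0.7 (expiry=20+6=26). clock=20
Op 19: tick 2 -> clock=22.
Op 20: tick 3 -> clock=25.
Op 21: tick 3 -> clock=28. purged={d.com}
Op 22: insert a.com -> 10.0.0.2 (expiry=28+5=33). clock=28
Op 23: tick 1 -> clock=29.
Op 24: insert a.com -> 10.0.0.5 (expiry=29+4=33). clock=29
Op 25: tick 2 -> clock=31.
Op 26: tick 1 -> clock=32.
Op 27: tick 3 -> clock=35. purged={a.com}
Op 28: tick 3 -> clock=38.
Op 29: tick 1 -> clock=39.
Final clock = 39
Final cache (unexpired): {} -> size=0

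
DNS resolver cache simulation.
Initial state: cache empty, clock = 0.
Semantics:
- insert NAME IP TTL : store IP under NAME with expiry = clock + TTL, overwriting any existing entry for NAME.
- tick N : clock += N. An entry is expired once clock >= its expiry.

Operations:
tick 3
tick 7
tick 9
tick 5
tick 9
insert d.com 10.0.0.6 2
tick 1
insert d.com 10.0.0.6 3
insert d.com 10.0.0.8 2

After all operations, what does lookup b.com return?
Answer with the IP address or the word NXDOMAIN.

Answer: NXDOMAIN

Derivation:
Op 1: tick 3 -> clock=3.
Op 2: tick 7 -> clock=10.
Op 3: tick 9 -> clock=19.
Op 4: tick 5 -> clock=24.
Op 5: tick 9 -> clock=33.
Op 6: insert d.com -> 10.0.0.6 (expiry=33+2=35). clock=33
Op 7: tick 1 -> clock=34.
Op 8: insert d.com -> 10.0.0.6 (expiry=34+3=37). clock=34
Op 9: insert d.com -> 10.0.0.8 (expiry=34+2=36). clock=34
lookup b.com: not in cache (expired or never inserted)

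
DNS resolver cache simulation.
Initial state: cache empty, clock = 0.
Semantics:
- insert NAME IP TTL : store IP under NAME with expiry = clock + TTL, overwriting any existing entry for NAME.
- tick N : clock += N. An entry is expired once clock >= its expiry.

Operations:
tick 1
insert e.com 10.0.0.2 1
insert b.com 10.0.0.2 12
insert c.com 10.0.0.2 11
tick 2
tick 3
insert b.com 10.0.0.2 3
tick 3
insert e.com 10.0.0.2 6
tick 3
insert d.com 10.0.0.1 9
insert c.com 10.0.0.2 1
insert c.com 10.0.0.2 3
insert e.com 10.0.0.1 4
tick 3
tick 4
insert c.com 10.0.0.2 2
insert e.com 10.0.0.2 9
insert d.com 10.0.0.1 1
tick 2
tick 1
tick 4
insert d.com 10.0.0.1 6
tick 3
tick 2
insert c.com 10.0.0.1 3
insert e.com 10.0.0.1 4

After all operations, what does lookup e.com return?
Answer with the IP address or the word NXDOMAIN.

Op 1: tick 1 -> clock=1.
Op 2: insert e.com -> 10.0.0.2 (expiry=1+1=2). clock=1
Op 3: insert b.com -> 10.0.0.2 (expiry=1+12=13). clock=1
Op 4: insert c.com -> 10.0.0.2 (expiry=1+11=12). clock=1
Op 5: tick 2 -> clock=3. purged={e.com}
Op 6: tick 3 -> clock=6.
Op 7: insert b.com -> 10.0.0.2 (expiry=6+3=9). clock=6
Op 8: tick 3 -> clock=9. purged={b.com}
Op 9: insert e.com -> 10.0.0.2 (expiry=9+6=15). clock=9
Op 10: tick 3 -> clock=12. purged={c.com}
Op 11: insert d.com -> 10.0.0.1 (expiry=12+9=21). clock=12
Op 12: insert c.com -> 10.0.0.2 (expiry=12+1=13). clock=12
Op 13: insert c.com -> 10.0.0.2 (expiry=12+3=15). clock=12
Op 14: insert e.com -> 10.0.0.1 (expiry=12+4=16). clock=12
Op 15: tick 3 -> clock=15. purged={c.com}
Op 16: tick 4 -> clock=19. purged={e.com}
Op 17: insert c.com -> 10.0.0.2 (expiry=19+2=21). clock=19
Op 18: insert e.com -> 10.0.0.2 (expiry=19+9=28). clock=19
Op 19: insert d.com -> 10.0.0.1 (expiry=19+1=20). clock=19
Op 20: tick 2 -> clock=21. purged={c.com,d.com}
Op 21: tick 1 -> clock=22.
Op 22: tick 4 -> clock=26.
Op 23: insert d.com -> 10.0.0.1 (expiry=26+6=32). clock=26
Op 24: tick 3 -> clock=29. purged={e.com}
Op 25: tick 2 -> clock=31.
Op 26: insert c.com -> 10.0.0.1 (expiry=31+3=34). clock=31
Op 27: insert e.com -> 10.0.0.1 (expiry=31+4=35). clock=31
lookup e.com: present, ip=10.0.0.1 expiry=35 > clock=31

Answer: 10.0.0.1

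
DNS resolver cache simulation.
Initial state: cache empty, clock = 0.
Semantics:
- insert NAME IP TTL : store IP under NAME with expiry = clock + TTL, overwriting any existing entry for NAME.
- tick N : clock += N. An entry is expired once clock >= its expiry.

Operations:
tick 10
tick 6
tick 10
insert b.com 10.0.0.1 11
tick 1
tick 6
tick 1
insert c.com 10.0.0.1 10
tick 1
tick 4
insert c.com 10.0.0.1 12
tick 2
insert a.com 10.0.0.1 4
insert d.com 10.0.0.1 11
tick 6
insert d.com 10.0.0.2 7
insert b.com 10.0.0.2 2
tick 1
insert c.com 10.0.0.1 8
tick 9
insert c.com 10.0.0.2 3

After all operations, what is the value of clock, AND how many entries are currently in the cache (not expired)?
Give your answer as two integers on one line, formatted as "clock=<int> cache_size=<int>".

Answer: clock=57 cache_size=1

Derivation:
Op 1: tick 10 -> clock=10.
Op 2: tick 6 -> clock=16.
Op 3: tick 10 -> clock=26.
Op 4: insert b.com -> 10.0.0.1 (expiry=26+11=37). clock=26
Op 5: tick 1 -> clock=27.
Op 6: tick 6 -> clock=33.
Op 7: tick 1 -> clock=34.
Op 8: insert c.com -> 10.0.0.1 (expiry=34+10=44). clock=34
Op 9: tick 1 -> clock=35.
Op 10: tick 4 -> clock=39. purged={b.com}
Op 11: insert c.com -> 10.0.0.1 (expiry=39+12=51). clock=39
Op 12: tick 2 -> clock=41.
Op 13: insert a.com -> 10.0.0.1 (expiry=41+4=45). clock=41
Op 14: insert d.com -> 10.0.0.1 (expiry=41+11=52). clock=41
Op 15: tick 6 -> clock=47. purged={a.com}
Op 16: insert d.com -> 10.0.0.2 (expiry=47+7=54). clock=47
Op 17: insert b.com -> 10.0.0.2 (expiry=47+2=49). clock=47
Op 18: tick 1 -> clock=48.
Op 19: insert c.com -> 10.0.0.1 (expiry=48+8=56). clock=48
Op 20: tick 9 -> clock=57. purged={b.com,c.com,d.com}
Op 21: insert c.com -> 10.0.0.2 (expiry=57+3=60). clock=57
Final clock = 57
Final cache (unexpired): {c.com} -> size=1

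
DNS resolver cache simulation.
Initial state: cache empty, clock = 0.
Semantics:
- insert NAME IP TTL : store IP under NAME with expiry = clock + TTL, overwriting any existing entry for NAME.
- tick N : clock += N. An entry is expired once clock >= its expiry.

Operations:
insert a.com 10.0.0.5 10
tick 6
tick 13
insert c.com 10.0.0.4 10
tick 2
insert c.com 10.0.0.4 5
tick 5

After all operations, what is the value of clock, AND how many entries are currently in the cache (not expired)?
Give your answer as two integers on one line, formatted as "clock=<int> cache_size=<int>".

Answer: clock=26 cache_size=0

Derivation:
Op 1: insert a.com -> 10.0.0.5 (expiry=0+10=10). clock=0
Op 2: tick 6 -> clock=6.
Op 3: tick 13 -> clock=19. purged={a.com}
Op 4: insert c.com -> 10.0.0.4 (expiry=19+10=29). clock=19
Op 5: tick 2 -> clock=21.
Op 6: insert c.com -> 10.0.0.4 (expiry=21+5=26). clock=21
Op 7: tick 5 -> clock=26. purged={c.com}
Final clock = 26
Final cache (unexpired): {} -> size=0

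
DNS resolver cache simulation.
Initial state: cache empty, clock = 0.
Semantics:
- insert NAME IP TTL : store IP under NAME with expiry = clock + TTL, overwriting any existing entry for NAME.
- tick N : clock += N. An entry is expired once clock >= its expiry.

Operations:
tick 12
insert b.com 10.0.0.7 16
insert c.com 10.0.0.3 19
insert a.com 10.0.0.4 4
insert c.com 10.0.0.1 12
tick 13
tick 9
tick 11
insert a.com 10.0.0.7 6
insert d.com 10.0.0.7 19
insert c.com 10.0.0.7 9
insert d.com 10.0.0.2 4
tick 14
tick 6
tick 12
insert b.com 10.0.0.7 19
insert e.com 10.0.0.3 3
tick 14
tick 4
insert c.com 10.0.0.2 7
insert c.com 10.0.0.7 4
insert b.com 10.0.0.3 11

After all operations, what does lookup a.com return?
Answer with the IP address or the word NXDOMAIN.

Answer: NXDOMAIN

Derivation:
Op 1: tick 12 -> clock=12.
Op 2: insert b.com -> 10.0.0.7 (expiry=12+16=28). clock=12
Op 3: insert c.com -> 10.0.0.3 (expiry=12+19=31). clock=12
Op 4: insert a.com -> 10.0.0.4 (expiry=12+4=16). clock=12
Op 5: insert c.com -> 10.0.0.1 (expiry=12+12=24). clock=12
Op 6: tick 13 -> clock=25. purged={a.com,c.com}
Op 7: tick 9 -> clock=34. purged={b.com}
Op 8: tick 11 -> clock=45.
Op 9: insert a.com -> 10.0.0.7 (expiry=45+6=51). clock=45
Op 10: insert d.com -> 10.0.0.7 (expiry=45+19=64). clock=45
Op 11: insert c.com -> 10.0.0.7 (expiry=45+9=54). clock=45
Op 12: insert d.com -> 10.0.0.2 (expiry=45+4=49). clock=45
Op 13: tick 14 -> clock=59. purged={a.com,c.com,d.com}
Op 14: tick 6 -> clock=65.
Op 15: tick 12 -> clock=77.
Op 16: insert b.com -> 10.0.0.7 (expiry=77+19=96). clock=77
Op 17: insert e.com -> 10.0.0.3 (expiry=77+3=80). clock=77
Op 18: tick 14 -> clock=91. purged={e.com}
Op 19: tick 4 -> clock=95.
Op 20: insert c.com -> 10.0.0.2 (expiry=95+7=102). clock=95
Op 21: insert c.com -> 10.0.0.7 (expiry=95+4=99). clock=95
Op 22: insert b.com -> 10.0.0.3 (expiry=95+11=106). clock=95
lookup a.com: not in cache (expired or never inserted)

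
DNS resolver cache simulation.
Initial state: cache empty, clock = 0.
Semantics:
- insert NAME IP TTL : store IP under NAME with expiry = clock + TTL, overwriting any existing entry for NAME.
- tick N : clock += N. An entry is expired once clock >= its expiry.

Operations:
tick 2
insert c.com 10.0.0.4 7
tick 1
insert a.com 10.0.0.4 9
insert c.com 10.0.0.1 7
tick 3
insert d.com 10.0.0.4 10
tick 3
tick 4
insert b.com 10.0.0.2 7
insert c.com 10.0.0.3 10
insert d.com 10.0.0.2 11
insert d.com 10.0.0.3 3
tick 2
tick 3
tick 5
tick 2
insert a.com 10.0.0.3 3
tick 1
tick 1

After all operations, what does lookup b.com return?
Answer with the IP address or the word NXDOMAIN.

Op 1: tick 2 -> clock=2.
Op 2: insert c.com -> 10.0.0.4 (expiry=2+7=9). clock=2
Op 3: tick 1 -> clock=3.
Op 4: insert a.com -> 10.0.0.4 (expiry=3+9=12). clock=3
Op 5: insert c.com -> 10.0.0.1 (expiry=3+7=10). clock=3
Op 6: tick 3 -> clock=6.
Op 7: insert d.com -> 10.0.0.4 (expiry=6+10=16). clock=6
Op 8: tick 3 -> clock=9.
Op 9: tick 4 -> clock=13. purged={a.com,c.com}
Op 10: insert b.com -> 10.0.0.2 (expiry=13+7=20). clock=13
Op 11: insert c.com -> 10.0.0.3 (expiry=13+10=23). clock=13
Op 12: insert d.com -> 10.0.0.2 (expiry=13+11=24). clock=13
Op 13: insert d.com -> 10.0.0.3 (expiry=13+3=16). clock=13
Op 14: tick 2 -> clock=15.
Op 15: tick 3 -> clock=18. purged={d.com}
Op 16: tick 5 -> clock=23. purged={b.com,c.com}
Op 17: tick 2 -> clock=25.
Op 18: insert a.com -> 10.0.0.3 (expiry=25+3=28). clock=25
Op 19: tick 1 -> clock=26.
Op 20: tick 1 -> clock=27.
lookup b.com: not in cache (expired or never inserted)

Answer: NXDOMAIN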